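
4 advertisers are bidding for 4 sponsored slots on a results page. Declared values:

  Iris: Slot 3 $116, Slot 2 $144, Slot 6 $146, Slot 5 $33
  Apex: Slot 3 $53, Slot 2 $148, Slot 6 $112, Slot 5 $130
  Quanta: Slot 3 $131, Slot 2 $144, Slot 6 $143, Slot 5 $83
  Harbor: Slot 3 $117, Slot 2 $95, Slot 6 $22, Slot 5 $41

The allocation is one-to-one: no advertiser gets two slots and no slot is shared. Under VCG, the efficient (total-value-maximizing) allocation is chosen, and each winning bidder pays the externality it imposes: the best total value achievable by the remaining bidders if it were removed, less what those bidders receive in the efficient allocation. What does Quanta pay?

Quanta pays $18.

Efficient allocation: Iris→Slot 6 ($146), Apex→Slot 5 ($130), Quanta→Slot 2 ($144), Harbor→Slot 3 ($117); total welfare W = $537.
Quanta receives Slot 2 at value $144, so the others get W − 144 = $393.
Without Quanta: best allocation of the remaining 3 bidders over all 4 slots is Iris→Slot 6 ($146), Apex→Slot 2 ($148), Harbor→Slot 3 ($117), total $411.
VCG payment = (others' best without Quanta) − (others' welfare with Quanta) = 411 − 393 = $18.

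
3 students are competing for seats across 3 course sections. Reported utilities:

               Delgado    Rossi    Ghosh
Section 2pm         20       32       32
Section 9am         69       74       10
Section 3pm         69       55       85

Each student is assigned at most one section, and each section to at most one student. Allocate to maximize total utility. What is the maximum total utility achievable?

This is a one-to-one assignment (maximum-weight bipartite matching).
Optimal: Delgado→Section 9am (69 points), Rossi→Section 2pm (32 points), Ghosh→Section 3pm (85 points) — total 69+32+85 = 186 points.
Row-greedy (each student in turn takes its best remaining section) gives 156 points, worse by 30.
Swapping Ghosh↔Rossi (Ghosh→Section 2pm 32 points, Rossi→Section 3pm 55 points) loses 30.

Maximum total: 186 points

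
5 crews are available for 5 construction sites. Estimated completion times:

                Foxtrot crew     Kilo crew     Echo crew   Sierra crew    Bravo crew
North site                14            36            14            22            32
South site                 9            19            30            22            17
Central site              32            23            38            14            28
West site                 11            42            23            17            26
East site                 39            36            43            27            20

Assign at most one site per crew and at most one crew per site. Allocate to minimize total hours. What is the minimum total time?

Optimal: Foxtrot crew→West site (11 hours), Kilo crew→South site (19 hours), Echo crew→North site (14 hours), Sierra crew→Central site (14 hours), Bravo crew→East site (20 hours) — total 11+19+14+14+20 = 78 hours.
Min-entry greedy (repeatedly take the single cheapest remaining cell) gives 99 hours, worse by 21.
Next-best assignment: Foxtrot crew→South site, Kilo crew→Central site, Echo crew→North site, Sierra crew→West site, Bravo crew→East site = 83 hours.
Swapping Sierra crew↔Foxtrot crew (Sierra crew→West site 17 hours, Foxtrot crew→Central site 32 hours) adds 24.

Min total: 78 hours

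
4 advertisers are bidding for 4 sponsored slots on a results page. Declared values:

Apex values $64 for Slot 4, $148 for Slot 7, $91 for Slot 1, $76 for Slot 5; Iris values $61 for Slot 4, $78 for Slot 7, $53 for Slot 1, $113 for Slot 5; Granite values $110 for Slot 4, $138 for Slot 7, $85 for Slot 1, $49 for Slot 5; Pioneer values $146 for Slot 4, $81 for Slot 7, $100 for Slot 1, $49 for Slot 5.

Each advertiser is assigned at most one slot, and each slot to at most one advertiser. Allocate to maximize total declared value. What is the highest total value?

Max total: $492

Optimal: Apex→Slot 7 ($148), Iris→Slot 5 ($113), Granite→Slot 1 ($85), Pioneer→Slot 4 ($146) — total 148+113+85+146 = $492.
Row-greedy (each advertiser in turn takes its best remaining slot) gives $471, worse by 21.
Next-best assignment: Apex→Slot 1, Iris→Slot 5, Granite→Slot 7, Pioneer→Slot 4 = $488.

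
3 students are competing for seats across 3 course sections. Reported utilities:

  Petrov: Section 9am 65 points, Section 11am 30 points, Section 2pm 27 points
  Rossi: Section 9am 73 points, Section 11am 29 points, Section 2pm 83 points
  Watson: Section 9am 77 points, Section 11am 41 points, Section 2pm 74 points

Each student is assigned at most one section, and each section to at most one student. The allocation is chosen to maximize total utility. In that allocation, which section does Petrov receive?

Optimal: Petrov→Section 11am (30 points), Rossi→Section 2pm (83 points), Watson→Section 9am (77 points) — total 30+83+77 = 190 points.
Row-greedy (each student in turn takes its best remaining section) gives 189 points, worse by 1.
Next-best assignment: Petrov→Section 9am, Rossi→Section 2pm, Watson→Section 11am = 189 points.
Swapping Watson↔Rossi (Watson→Section 2pm 74 points, Rossi→Section 9am 73 points) loses 13.
Petrov's own top section is Section 9am (65 points), but forcing Petrov→Section 9am and reassigning the rest optimally gives only 189 points — worse by 1.

Petrov receives Section 11am.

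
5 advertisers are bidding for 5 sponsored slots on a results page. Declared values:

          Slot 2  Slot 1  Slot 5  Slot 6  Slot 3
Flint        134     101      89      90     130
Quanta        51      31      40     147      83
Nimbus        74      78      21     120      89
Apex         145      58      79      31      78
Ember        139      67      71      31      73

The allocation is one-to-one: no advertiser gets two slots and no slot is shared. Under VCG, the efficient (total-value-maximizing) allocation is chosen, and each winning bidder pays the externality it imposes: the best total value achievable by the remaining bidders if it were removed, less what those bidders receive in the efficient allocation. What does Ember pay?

Efficient allocation: Flint→Slot 3 ($130), Quanta→Slot 6 ($147), Nimbus→Slot 1 ($78), Apex→Slot 5 ($79), Ember→Slot 2 ($139); total welfare W = $573.
Ember receives Slot 2 at value $139, so the others get W − 139 = $434.
Without Ember: best allocation of the remaining 4 bidders over all 5 slots is Flint→Slot 3 ($130), Quanta→Slot 6 ($147), Nimbus→Slot 1 ($78), Apex→Slot 2 ($145), total $500.
VCG payment = (others' best without Ember) − (others' welfare with Ember) = 500 − 434 = $66.

Ember pays $66.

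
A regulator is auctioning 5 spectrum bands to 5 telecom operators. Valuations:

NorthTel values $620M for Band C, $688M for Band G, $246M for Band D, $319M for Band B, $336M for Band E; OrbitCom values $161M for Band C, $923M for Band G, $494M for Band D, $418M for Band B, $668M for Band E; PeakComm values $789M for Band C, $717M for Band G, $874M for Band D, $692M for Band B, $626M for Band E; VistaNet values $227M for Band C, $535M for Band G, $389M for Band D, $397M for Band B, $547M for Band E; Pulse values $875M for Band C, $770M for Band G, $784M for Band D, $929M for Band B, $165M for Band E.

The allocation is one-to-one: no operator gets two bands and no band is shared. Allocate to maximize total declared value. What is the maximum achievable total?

This is a one-to-one assignment (maximum-weight bipartite matching).
Optimal: NorthTel→Band C ($620M), OrbitCom→Band G ($923M), PeakComm→Band D ($874M), VistaNet→Band E ($547M), Pulse→Band B ($929M) — total 620+923+874+547+929 = $3893M.
Column-greedy (each band in turn goes to its best remaining operator) gives $3405M, worse by 488.
Next-best assignment: NorthTel→Band C, OrbitCom→Band E, PeakComm→Band D, VistaNet→Band G, Pulse→Band B = $3626M.
Every other assignment is strictly worse.

Maximum total: $3893M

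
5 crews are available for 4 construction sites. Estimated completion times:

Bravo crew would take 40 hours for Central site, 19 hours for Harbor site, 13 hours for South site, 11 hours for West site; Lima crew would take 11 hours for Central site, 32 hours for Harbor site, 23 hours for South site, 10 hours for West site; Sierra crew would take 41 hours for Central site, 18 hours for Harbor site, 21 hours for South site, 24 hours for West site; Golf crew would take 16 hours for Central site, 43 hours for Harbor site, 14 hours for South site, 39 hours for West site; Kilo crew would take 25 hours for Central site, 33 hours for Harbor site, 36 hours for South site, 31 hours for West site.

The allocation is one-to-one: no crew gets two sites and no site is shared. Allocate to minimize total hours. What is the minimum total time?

Minimum total: 54 hours

Optimal: Lima crew→Central site (11 hours), Sierra crew→Harbor site (18 hours), Golf crew→South site (14 hours), Bravo crew→West site (11 hours) — total 11+18+14+11 = 54 hours.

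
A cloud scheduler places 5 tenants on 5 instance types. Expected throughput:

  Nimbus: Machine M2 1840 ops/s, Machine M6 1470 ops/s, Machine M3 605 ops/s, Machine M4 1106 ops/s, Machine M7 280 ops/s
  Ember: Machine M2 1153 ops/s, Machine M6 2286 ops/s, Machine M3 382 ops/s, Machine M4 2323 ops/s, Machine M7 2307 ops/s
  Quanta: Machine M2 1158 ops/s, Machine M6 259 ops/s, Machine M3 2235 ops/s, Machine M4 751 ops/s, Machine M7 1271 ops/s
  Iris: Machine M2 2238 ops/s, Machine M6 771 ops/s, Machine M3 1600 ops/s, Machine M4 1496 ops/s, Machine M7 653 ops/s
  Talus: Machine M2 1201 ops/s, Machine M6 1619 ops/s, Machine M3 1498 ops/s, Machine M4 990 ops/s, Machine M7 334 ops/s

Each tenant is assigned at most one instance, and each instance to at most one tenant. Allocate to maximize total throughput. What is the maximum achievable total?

Max total: 9505 ops/s

Optimal: Nimbus→Machine M4 (1106 ops/s), Ember→Machine M7 (2307 ops/s), Quanta→Machine M3 (2235 ops/s), Iris→Machine M2 (2238 ops/s), Talus→Machine M6 (1619 ops/s) — total 1106+2307+2235+2238+1619 = 9505 ops/s.
Next-best assignment: Nimbus→Machine M2, Ember→Machine M7, Quanta→Machine M3, Iris→Machine M4, Talus→Machine M6 = 9497 ops/s.
Checked against all permutations: 9505 ops/s is optimal.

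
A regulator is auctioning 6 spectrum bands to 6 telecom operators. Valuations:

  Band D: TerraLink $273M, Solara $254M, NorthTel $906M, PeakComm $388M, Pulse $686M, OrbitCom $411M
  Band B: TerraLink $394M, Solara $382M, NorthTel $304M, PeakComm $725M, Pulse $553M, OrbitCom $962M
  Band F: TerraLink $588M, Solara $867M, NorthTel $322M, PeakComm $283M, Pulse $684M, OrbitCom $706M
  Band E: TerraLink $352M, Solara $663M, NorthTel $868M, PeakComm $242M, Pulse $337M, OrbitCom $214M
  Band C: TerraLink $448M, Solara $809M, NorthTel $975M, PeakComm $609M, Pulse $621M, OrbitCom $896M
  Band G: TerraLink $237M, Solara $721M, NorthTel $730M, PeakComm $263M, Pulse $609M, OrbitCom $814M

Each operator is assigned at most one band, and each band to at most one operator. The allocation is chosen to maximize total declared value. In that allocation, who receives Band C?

Solara receives Band C.

This is the linear assignment problem.
Optimal: TerraLink→Band F ($588M), Solara→Band C ($809M), NorthTel→Band E ($868M), PeakComm→Band B ($725M), Pulse→Band D ($686M), OrbitCom→Band G ($814M) — total 588+809+868+725+686+814 = $4490M.
Row-greedy (each operator in turn takes its best remaining band) gives $3851M, worse by 639.
Next-best assignment: TerraLink→Band F, Solara→Band G, NorthTel→Band E, PeakComm→Band B, Pulse→Band D, OrbitCom→Band C = $4484M.
Checked against all permutations: $4490M is optimal.
Solara's own top band is Band F ($867M), but forcing Solara→Band F and reassigning the rest optimally gives only $4419M — worse by 71.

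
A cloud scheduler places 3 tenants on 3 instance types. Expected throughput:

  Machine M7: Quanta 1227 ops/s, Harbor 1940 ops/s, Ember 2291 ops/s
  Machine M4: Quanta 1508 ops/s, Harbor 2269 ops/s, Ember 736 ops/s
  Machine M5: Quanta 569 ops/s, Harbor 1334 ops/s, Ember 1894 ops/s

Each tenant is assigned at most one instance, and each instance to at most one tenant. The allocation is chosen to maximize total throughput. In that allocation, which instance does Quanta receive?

Quanta receives Machine M7.

Treat this as an assignment problem: match each tenant to one instance.
Optimal: Quanta→Machine M7 (1227 ops/s), Harbor→Machine M4 (2269 ops/s), Ember→Machine M5 (1894 ops/s) — total 1227+2269+1894 = 5390 ops/s.
Row-greedy (each tenant in turn takes its best remaining instance) gives 5342 ops/s, worse by 48.
Next-best assignment: Quanta→Machine M4, Harbor→Machine M7, Ember→Machine M5 = 5342 ops/s.
Swapping Quanta↔Harbor (Quanta→Machine M4 1508 ops/s, Harbor→Machine M7 1940 ops/s) loses 48.
Quanta's own top instance is Machine M4 (1508 ops/s), but forcing Quanta→Machine M4 and reassigning the rest optimally gives only 5342 ops/s — worse by 48.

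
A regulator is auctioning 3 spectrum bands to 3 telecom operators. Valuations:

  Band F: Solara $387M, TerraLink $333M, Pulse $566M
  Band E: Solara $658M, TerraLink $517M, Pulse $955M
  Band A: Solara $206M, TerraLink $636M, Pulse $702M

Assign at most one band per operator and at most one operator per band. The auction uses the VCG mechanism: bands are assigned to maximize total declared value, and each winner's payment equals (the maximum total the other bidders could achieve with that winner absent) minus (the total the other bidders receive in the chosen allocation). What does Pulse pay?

Efficient allocation: Solara→Band F ($387M), TerraLink→Band A ($636M), Pulse→Band E ($955M); total welfare W = $1978M.
Pulse receives Band E at value $955M, so the others get W − 955 = $1023M.
Without Pulse: best allocation of the remaining 2 bidders over all 3 bands is Solara→Band E ($658M), TerraLink→Band A ($636M), total $1294M.
VCG payment = (others' best without Pulse) − (others' welfare with Pulse) = 1294 − 1023 = $271M.

Pulse pays $271M.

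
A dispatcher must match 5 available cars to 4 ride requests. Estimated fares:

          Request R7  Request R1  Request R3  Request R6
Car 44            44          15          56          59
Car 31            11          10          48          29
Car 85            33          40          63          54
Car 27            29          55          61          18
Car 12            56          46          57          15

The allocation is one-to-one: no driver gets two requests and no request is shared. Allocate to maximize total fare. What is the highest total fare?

Maximum total: $233

Optimal: Car 12→Request R7 ($56), Car 27→Request R1 ($55), Car 85→Request R3 ($63), Car 44→Request R6 ($59) — total 56+55+63+59 = $233.
Row-greedy (each driver in turn takes its best remaining request) gives $176, worse by 57.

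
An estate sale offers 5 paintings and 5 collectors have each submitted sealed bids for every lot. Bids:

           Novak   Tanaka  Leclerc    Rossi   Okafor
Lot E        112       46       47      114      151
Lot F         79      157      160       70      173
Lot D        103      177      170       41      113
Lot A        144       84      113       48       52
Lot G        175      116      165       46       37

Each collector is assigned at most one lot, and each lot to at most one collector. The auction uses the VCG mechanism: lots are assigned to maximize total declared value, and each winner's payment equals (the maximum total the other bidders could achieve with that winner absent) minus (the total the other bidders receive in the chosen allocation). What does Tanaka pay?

Efficient allocation: Novak→Lot A ($144), Tanaka→Lot D ($177), Leclerc→Lot G ($165), Rossi→Lot E ($114), Okafor→Lot F ($173); total welfare W = $773.
Tanaka receives Lot D at value $177, so the others get W − 177 = $596.
Without Tanaka: best allocation of the remaining 4 bidders over all 5 lots is Novak→Lot G ($175), Leclerc→Lot D ($170), Rossi→Lot E ($114), Okafor→Lot F ($173), total $632.
VCG payment = (others' best without Tanaka) − (others' welfare with Tanaka) = 632 − 596 = $36.

Tanaka pays $36.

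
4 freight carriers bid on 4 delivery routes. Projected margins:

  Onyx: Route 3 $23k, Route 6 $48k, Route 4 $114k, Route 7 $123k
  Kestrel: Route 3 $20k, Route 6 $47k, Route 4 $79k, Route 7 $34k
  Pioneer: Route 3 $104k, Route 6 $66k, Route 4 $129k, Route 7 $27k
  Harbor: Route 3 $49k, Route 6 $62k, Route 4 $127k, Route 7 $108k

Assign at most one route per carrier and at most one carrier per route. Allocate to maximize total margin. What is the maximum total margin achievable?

Maximum total: $401k

Optimal: Onyx→Route 7 ($123k), Kestrel→Route 6 ($47k), Pioneer→Route 3 ($104k), Harbor→Route 4 ($127k) — total 123+47+104+127 = $401k.
Max-entry greedy (repeatedly take the single best remaining cell) gives $334k, worse by 67.
Checked against all permutations: $401k is optimal.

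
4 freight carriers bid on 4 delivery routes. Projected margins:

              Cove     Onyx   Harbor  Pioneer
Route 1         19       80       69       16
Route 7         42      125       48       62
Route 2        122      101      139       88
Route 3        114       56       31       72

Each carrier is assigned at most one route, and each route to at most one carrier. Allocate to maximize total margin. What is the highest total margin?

This is the linear assignment problem.
Optimal: Cove→Route 3 ($114k), Onyx→Route 7 ($125k), Harbor→Route 1 ($69k), Pioneer→Route 2 ($88k) — total 114+125+69+88 = $396k.
Row-greedy (each carrier in turn takes its best remaining route) gives $388k, worse by 8.
Swapping Cove↔Pioneer (Cove→Route 2 $122k, Pioneer→Route 3 $72k) loses 8.
Every other assignment is strictly worse.

Max total: $396k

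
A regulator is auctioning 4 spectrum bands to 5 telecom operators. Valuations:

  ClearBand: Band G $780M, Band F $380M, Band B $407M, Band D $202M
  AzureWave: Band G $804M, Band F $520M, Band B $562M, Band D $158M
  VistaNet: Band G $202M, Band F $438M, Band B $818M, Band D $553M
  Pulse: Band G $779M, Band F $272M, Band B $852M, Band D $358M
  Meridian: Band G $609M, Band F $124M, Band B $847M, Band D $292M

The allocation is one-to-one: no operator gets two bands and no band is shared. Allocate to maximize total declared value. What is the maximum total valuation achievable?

Optimal: ClearBand→Band G ($780M), AzureWave→Band F ($520M), Pulse→Band B ($852M), VistaNet→Band D ($553M) — total 780+520+852+553 = $2705M.
Max-entry greedy (repeatedly take the single best remaining cell) gives $2589M, worse by 116.

Maximum total: $2705M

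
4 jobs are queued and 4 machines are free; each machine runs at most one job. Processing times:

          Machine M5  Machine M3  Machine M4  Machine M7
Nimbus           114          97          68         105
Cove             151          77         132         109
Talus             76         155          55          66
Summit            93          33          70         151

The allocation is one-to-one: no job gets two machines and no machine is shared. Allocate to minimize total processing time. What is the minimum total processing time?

Min total: 286 min

Optimal: Nimbus→Machine M4 (68 min), Cove→Machine M7 (109 min), Talus→Machine M5 (76 min), Summit→Machine M3 (33 min) — total 68+109+76+33 = 286 min.
Row-greedy (each job in turn takes its cheapest remaining machine) gives 304 min, worse by 18.
Next-best assignment: Nimbus→Machine M4, Cove→Machine M3, Talus→Machine M7, Summit→Machine M5 = 304 min.
Swapping Cove↔Talus (Cove→Machine M5 151 min, Talus→Machine M7 66 min) adds 32.
Every other assignment is strictly worse.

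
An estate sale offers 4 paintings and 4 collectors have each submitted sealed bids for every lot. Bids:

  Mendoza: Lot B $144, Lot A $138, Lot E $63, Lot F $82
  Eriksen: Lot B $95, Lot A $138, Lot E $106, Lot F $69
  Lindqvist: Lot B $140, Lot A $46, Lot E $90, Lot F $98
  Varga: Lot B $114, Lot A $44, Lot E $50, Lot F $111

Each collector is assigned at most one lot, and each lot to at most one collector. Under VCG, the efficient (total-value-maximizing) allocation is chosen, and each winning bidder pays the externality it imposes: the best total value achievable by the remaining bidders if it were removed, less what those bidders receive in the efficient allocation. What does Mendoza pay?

Mendoza pays $32.

Efficient allocation: Mendoza→Lot A ($138), Eriksen→Lot E ($106), Lindqvist→Lot B ($140), Varga→Lot F ($111); total welfare W = $495.
Mendoza receives Lot A at value $138, so the others get W − 138 = $357.
Without Mendoza: best allocation of the remaining 3 bidders over all 4 lots is Eriksen→Lot A ($138), Lindqvist→Lot B ($140), Varga→Lot F ($111), total $389.
VCG payment = (others' best without Mendoza) − (others' welfare with Mendoza) = 389 − 357 = $32.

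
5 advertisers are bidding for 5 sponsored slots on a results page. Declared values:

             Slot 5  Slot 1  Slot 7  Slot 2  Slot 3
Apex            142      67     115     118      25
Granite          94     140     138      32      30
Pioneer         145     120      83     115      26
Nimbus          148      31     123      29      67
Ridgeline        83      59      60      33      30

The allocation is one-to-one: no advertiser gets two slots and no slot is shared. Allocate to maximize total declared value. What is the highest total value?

Max total: $556

Optimal: Apex→Slot 2 ($118), Granite→Slot 1 ($140), Pioneer→Slot 5 ($145), Nimbus→Slot 7 ($123), Ridgeline→Slot 3 ($30) — total 118+140+145+123+30 = $556.
Row-greedy (each advertiser in turn takes its best remaining slot) gives $550, worse by 6.
Next-best assignment: Apex→Slot 2, Granite→Slot 7, Pioneer→Slot 1, Nimbus→Slot 5, Ridgeline→Slot 3 = $554.
Swapping Granite↔Apex (Granite→Slot 2 $32, Apex→Slot 1 $67) loses 159.
No other one-to-one assignment exceeds $556.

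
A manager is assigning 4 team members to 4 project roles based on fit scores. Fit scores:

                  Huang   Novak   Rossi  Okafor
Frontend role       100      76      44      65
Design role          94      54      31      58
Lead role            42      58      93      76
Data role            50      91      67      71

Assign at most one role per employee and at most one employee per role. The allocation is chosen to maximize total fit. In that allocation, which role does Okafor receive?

Optimal: Huang→Design role (94 pts), Novak→Data role (91 pts), Rossi→Lead role (93 pts), Okafor→Frontend role (65 pts) — total 94+91+93+65 = 343 pts.
Column-greedy (each role in turn goes to its best remaining employee) gives 342 pts, worse by 1.
Swapping Okafor↔Huang (Okafor→Design role 58 pts, Huang→Frontend role 100 pts) loses 1.
Okafor's own top role is Lead role (76 pts), but forcing Okafor→Lead role and reassigning the rest optimally gives only 313 pts — worse by 30.

Okafor receives Frontend role.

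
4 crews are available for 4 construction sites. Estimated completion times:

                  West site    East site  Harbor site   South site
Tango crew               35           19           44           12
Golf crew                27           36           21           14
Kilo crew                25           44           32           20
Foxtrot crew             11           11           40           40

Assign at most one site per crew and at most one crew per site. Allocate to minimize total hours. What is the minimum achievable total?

Optimal: Tango crew→South site (12 hours), Golf crew→Harbor site (21 hours), Kilo crew→West site (25 hours), Foxtrot crew→East site (11 hours) — total 12+21+25+11 = 69 hours.
Min-entry greedy (repeatedly take the single cheapest remaining cell) gives 88 hours, worse by 19.

Minimum total: 69 hours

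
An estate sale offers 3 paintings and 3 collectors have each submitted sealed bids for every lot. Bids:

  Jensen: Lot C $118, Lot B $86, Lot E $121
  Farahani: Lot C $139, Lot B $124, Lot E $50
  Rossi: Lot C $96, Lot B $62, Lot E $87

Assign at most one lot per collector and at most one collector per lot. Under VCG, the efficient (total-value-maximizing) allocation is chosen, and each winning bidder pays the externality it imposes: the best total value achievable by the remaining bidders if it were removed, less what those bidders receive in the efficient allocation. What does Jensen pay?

Efficient allocation: Jensen→Lot E ($121), Farahani→Lot B ($124), Rossi→Lot C ($96); total welfare W = $341.
Jensen receives Lot E at value $121, so the others get W − 121 = $220.
Without Jensen: best allocation of the remaining 2 bidders over all 3 lots is Farahani→Lot C ($139), Rossi→Lot E ($87), total $226.
VCG payment = (others' best without Jensen) − (others' welfare with Jensen) = 226 − 220 = $6.

Jensen pays $6.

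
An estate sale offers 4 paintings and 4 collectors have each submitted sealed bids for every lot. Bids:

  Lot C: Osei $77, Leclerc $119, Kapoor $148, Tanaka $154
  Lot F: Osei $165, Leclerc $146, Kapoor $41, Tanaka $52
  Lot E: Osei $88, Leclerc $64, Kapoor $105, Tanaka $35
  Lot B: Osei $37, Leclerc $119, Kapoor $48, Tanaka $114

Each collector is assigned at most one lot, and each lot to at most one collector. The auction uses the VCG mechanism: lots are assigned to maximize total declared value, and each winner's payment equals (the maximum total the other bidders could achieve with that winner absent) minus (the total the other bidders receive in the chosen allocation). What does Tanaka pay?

Efficient allocation: Osei→Lot F ($165), Leclerc→Lot B ($119), Kapoor→Lot E ($105), Tanaka→Lot C ($154); total welfare W = $543.
Tanaka receives Lot C at value $154, so the others get W − 154 = $389.
Without Tanaka: best allocation of the remaining 3 bidders over all 4 lots is Osei→Lot F ($165), Leclerc→Lot B ($119), Kapoor→Lot C ($148), total $432.
VCG payment = (others' best without Tanaka) − (others' welfare with Tanaka) = 432 − 389 = $43.

Tanaka pays $43.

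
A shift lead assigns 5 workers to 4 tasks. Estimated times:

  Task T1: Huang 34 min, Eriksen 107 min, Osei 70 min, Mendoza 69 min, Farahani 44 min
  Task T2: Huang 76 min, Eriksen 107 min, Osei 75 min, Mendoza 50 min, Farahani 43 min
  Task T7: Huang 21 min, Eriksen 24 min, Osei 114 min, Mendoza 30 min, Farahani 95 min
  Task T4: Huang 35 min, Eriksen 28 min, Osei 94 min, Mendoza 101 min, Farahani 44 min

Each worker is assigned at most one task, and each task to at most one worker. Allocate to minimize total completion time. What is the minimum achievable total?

Minimum total: 135 min

This is the linear assignment problem.
Optimal: Huang→Task T1 (34 min), Farahani→Task T2 (43 min), Mendoza→Task T7 (30 min), Eriksen→Task T4 (28 min) — total 34+43+30+28 = 135 min.
Row-greedy (each worker in turn takes its cheapest remaining task) gives 169 min, worse by 34.
Swapping Huang↔Mendoza (Huang→Task T7 21 min, Mendoza→Task T1 69 min) adds 26.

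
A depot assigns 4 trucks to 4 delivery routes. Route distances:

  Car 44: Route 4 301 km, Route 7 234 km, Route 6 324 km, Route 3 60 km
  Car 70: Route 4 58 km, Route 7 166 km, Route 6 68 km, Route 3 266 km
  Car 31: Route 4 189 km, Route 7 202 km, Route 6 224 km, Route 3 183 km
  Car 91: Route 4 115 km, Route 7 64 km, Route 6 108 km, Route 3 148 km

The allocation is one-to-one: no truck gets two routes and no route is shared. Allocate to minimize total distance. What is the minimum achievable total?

Min total: 381 km

Optimal: Car 44→Route 3 (60 km), Car 70→Route 6 (68 km), Car 31→Route 4 (189 km), Car 91→Route 7 (64 km) — total 60+68+189+64 = 381 km.
Column-greedy (each route in turn goes to its cheapest remaining truck) gives 406 km, worse by 25.
Next-best assignment: Car 44→Route 3, Car 70→Route 4, Car 31→Route 6, Car 91→Route 7 = 406 km.
Swapping Car 31↔Car 91 (Car 31→Route 7 202 km, Car 91→Route 4 115 km) adds 64.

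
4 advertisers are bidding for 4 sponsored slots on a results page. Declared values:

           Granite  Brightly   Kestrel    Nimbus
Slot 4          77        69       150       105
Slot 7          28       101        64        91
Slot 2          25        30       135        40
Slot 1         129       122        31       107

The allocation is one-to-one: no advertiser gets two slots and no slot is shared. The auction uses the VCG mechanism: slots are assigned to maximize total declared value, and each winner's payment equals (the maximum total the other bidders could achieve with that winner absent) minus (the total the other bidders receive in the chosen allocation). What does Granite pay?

Efficient allocation: Granite→Slot 1 ($129), Brightly→Slot 7 ($101), Kestrel→Slot 2 ($135), Nimbus→Slot 4 ($105); total welfare W = $470.
Granite receives Slot 1 at value $129, so the others get W − 129 = $341.
Without Granite: best allocation of the remaining 3 bidders over all 4 slots is Brightly→Slot 1 ($122), Kestrel→Slot 4 ($150), Nimbus→Slot 7 ($91), total $363.
VCG payment = (others' best without Granite) − (others' welfare with Granite) = 363 − 341 = $22.

Granite pays $22.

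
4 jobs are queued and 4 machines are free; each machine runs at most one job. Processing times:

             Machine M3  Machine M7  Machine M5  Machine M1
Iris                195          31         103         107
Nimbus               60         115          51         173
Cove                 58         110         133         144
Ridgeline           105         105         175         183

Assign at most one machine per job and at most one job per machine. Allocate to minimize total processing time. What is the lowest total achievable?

Optimal: Iris→Machine M1 (107 min), Nimbus→Machine M5 (51 min), Cove→Machine M3 (58 min), Ridgeline→Machine M7 (105 min) — total 107+51+58+105 = 321 min.
Column-greedy (each machine in turn goes to its cheapest remaining job) gives 323 min, worse by 2.
Next-best assignment: Iris→Machine M7, Nimbus→Machine M5, Cove→Machine M3, Ridgeline→Machine M1 = 323 min.
Swapping Ridgeline↔Nimbus (Ridgeline→Machine M5 175 min, Nimbus→Machine M7 115 min) adds 134.

Min total: 321 min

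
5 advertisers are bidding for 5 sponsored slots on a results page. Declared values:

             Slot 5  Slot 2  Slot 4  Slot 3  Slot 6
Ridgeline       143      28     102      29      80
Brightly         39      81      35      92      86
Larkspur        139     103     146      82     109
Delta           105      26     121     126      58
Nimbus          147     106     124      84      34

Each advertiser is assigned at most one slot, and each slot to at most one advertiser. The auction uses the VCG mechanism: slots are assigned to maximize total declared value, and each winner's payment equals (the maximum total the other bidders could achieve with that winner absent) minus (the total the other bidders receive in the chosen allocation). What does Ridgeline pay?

Ridgeline pays $41.

Efficient allocation: Ridgeline→Slot 5 ($143), Brightly→Slot 6 ($86), Larkspur→Slot 4 ($146), Delta→Slot 3 ($126), Nimbus→Slot 2 ($106); total welfare W = $607.
Ridgeline receives Slot 5 at value $143, so the others get W − 143 = $464.
Without Ridgeline: best allocation of the remaining 4 bidders over all 5 slots is Brightly→Slot 6 ($86), Larkspur→Slot 4 ($146), Delta→Slot 3 ($126), Nimbus→Slot 5 ($147), total $505.
VCG payment = (others' best without Ridgeline) − (others' welfare with Ridgeline) = 505 − 464 = $41.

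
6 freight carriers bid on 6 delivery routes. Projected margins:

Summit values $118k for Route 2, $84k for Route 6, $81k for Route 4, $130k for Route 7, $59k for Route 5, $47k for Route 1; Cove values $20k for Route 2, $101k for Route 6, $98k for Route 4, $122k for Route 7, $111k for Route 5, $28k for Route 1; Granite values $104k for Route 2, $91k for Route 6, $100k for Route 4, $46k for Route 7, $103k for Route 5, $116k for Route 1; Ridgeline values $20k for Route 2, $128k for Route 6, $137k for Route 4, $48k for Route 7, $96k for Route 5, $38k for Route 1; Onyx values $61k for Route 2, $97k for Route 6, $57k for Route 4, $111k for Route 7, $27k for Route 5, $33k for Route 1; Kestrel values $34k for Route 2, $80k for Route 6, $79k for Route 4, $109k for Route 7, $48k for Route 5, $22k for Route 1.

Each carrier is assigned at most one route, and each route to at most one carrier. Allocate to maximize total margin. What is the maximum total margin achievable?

Max total: $688k

Optimal: Summit→Route 2 ($118k), Cove→Route 5 ($111k), Granite→Route 1 ($116k), Ridgeline→Route 4 ($137k), Onyx→Route 6 ($97k), Kestrel→Route 7 ($109k) — total 118+111+116+137+97+109 = $688k.
Row-greedy (each carrier in turn takes its best remaining route) gives $625k, worse by 63.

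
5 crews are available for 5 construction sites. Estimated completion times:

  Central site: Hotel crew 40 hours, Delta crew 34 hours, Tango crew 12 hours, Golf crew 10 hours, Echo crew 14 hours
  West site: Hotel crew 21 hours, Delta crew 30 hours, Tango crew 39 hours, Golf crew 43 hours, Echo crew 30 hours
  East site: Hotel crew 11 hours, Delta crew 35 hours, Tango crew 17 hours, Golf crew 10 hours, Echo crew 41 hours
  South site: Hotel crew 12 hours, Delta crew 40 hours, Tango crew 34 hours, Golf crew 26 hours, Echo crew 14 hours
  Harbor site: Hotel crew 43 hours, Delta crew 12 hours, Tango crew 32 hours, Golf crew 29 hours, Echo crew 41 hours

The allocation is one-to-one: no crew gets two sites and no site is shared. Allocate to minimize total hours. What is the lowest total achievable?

Min total: 69 hours

This is a one-to-one assignment (minimum-cost bipartite matching).
Optimal: Hotel crew→West site (21 hours), Delta crew→Harbor site (12 hours), Tango crew→Central site (12 hours), Golf crew→East site (10 hours), Echo crew→South site (14 hours) — total 21+12+12+10+14 = 69 hours.
Row-greedy (each crew in turn takes its cheapest remaining site) gives 91 hours, worse by 22.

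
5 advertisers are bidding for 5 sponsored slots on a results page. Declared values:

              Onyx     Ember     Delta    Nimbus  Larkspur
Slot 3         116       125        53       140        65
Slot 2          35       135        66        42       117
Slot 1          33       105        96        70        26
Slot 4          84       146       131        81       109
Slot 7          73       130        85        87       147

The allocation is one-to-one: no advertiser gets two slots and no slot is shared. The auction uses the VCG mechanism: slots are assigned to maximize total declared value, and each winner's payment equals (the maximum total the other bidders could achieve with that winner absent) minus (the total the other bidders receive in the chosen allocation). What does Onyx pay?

Onyx pays $35.

Efficient allocation: Onyx→Slot 4 ($84), Ember→Slot 2 ($135), Delta→Slot 1 ($96), Nimbus→Slot 3 ($140), Larkspur→Slot 7 ($147); total welfare W = $602.
Onyx receives Slot 4 at value $84, so the others get W − 84 = $518.
Without Onyx: best allocation of the remaining 4 bidders over all 5 slots is Ember→Slot 2 ($135), Delta→Slot 4 ($131), Nimbus→Slot 3 ($140), Larkspur→Slot 7 ($147), total $553.
VCG payment = (others' best without Onyx) − (others' welfare with Onyx) = 553 − 518 = $35.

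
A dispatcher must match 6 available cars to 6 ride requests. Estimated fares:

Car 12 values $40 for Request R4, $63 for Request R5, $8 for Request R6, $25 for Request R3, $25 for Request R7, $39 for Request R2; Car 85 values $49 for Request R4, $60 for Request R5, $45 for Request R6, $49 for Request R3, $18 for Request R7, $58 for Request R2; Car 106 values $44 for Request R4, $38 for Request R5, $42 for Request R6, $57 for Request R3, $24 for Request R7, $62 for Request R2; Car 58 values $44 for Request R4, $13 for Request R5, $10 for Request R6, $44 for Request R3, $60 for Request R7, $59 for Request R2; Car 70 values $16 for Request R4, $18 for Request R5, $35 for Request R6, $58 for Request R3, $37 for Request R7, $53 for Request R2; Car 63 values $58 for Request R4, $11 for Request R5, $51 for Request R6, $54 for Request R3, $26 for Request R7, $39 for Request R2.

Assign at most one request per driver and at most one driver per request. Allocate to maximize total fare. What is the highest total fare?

Maximum total: $346

This is a one-to-one assignment (maximum-weight bipartite matching).
Optimal: Car 12→Request R5 ($63), Car 85→Request R6 ($45), Car 106→Request R2 ($62), Car 58→Request R7 ($60), Car 70→Request R3 ($58), Car 63→Request R4 ($58) — total 63+45+62+60+58+58 = $346.
Row-greedy (each driver in turn takes its best remaining request) gives $331, worse by 15.
Next-best assignment: Car 12→Request R5, Car 85→Request R4, Car 106→Request R2, Car 58→Request R7, Car 70→Request R3, Car 63→Request R6 = $343.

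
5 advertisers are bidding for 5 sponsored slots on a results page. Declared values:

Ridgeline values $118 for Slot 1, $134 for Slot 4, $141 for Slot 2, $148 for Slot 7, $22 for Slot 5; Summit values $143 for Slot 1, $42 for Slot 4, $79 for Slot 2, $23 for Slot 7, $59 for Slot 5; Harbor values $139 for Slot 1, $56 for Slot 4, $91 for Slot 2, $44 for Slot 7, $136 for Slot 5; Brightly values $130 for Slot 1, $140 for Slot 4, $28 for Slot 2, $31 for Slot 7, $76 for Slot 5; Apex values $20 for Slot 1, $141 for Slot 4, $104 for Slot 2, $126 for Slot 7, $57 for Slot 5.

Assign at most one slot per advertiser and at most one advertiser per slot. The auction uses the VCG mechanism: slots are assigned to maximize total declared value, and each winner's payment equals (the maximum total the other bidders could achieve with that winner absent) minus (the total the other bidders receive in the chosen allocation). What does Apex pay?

Efficient allocation: Ridgeline→Slot 2 ($141), Summit→Slot 1 ($143), Harbor→Slot 5 ($136), Brightly→Slot 4 ($140), Apex→Slot 7 ($126); total welfare W = $686.
Apex receives Slot 7 at value $126, so the others get W − 126 = $560.
Without Apex: best allocation of the remaining 4 bidders over all 5 slots is Ridgeline→Slot 7 ($148), Summit→Slot 1 ($143), Harbor→Slot 5 ($136), Brightly→Slot 4 ($140), total $567.
VCG payment = (others' best without Apex) − (others' welfare with Apex) = 567 − 560 = $7.

Apex pays $7.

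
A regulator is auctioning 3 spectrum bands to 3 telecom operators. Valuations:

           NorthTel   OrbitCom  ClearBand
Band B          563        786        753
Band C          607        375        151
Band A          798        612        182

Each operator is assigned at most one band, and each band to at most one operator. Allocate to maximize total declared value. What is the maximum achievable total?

Optimal: NorthTel→Band C ($607M), OrbitCom→Band A ($612M), ClearBand→Band B ($753M) — total 607+612+753 = $1972M.
Max-entry greedy (repeatedly take the single best remaining cell) gives $1735M, worse by 237.

Maximum total: $1972M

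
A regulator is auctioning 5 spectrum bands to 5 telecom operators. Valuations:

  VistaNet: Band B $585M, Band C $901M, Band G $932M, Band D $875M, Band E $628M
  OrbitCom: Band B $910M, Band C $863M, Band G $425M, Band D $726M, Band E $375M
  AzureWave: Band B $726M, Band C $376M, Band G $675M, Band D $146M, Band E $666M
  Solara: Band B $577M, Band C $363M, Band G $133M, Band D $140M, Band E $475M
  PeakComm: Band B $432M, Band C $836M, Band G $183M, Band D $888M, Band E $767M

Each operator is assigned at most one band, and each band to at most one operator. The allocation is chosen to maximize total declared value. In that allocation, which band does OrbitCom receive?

OrbitCom receives Band C.

This is the linear assignment problem.
Optimal: VistaNet→Band G ($932M), OrbitCom→Band C ($863M), AzureWave→Band E ($666M), Solara→Band B ($577M), PeakComm→Band D ($888M) — total 932+863+666+577+888 = $3926M.
Row-greedy (each operator in turn takes its best remaining band) gives $3759M, worse by 167.
Swapping PeakComm↔Solara (PeakComm→Band B $432M, Solara→Band D $140M) loses 893.
OrbitCom's own top band is Band B ($910M), but forcing OrbitCom→Band B and reassigning the rest optimally gives only $3849M — worse by 77.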